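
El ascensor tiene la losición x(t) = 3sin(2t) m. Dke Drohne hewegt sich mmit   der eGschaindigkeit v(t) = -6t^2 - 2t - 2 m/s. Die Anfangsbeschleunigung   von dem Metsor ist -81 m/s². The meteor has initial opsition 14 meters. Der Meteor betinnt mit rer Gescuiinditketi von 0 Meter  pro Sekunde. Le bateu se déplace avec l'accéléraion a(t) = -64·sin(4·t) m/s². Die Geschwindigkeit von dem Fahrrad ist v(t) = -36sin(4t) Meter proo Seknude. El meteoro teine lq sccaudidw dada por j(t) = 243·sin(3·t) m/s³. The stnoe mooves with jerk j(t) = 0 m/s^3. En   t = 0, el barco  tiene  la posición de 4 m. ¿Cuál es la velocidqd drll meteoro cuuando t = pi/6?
Necesitamos integrar nuestra ecuación de la sacudida j(t) = 243·sin(3·t) 2 veces. Integrando la sacudida y usando la condición inicial a(0) = -81, obtenemos a(t) = -81·cos(3·t). Tomando ∫a(t)dt y aplicando v(0) = 0, encontramos v(t) = -27·sin(3·t). Usando v(t) = -27·sin(3·t) y sustituyendo t = pi/6, encontramos v = -27.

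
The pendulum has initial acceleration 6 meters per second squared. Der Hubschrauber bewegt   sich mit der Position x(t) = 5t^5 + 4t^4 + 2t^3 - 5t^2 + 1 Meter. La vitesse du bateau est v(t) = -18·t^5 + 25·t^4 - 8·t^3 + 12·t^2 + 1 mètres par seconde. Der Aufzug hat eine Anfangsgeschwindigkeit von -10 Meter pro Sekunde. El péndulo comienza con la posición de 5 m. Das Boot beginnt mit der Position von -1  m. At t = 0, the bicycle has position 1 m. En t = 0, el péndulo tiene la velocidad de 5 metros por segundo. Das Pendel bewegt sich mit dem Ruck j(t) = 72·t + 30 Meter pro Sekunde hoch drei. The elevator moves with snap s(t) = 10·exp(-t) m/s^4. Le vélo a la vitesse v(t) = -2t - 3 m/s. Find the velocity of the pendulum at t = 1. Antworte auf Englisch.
We must find the integral of our jerk equation j(t) = 72·t + 30 2 times. The antiderivative of jerk is acceleration. Using a(0) = 6, we get a(t) = 36·t^2 + 30·t + 6. Finding the integral of a(t) and using v(0) = 5: v(t) = 12·t^3 + 15·t^2 + 6·t + 5. We have velocity v(t) = 12·t^3 + 15·t^2 + 6·t + 5. Substituting t = 1: v(1) = 38.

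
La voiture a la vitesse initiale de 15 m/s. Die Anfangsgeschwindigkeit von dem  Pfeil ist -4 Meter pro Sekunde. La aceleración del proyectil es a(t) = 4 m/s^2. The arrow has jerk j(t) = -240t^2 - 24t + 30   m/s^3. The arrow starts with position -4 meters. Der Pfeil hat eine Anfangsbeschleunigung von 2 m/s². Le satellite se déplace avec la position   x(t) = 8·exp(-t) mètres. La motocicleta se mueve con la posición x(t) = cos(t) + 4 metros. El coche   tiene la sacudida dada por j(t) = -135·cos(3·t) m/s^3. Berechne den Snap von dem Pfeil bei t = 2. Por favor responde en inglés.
To solve this, we need to take 1 derivative of our jerk equation j(t) = -240·t^2 - 24·t + 30. Differentiating jerk, we get snap: s(t) = -480·t - 24. Using s(t) = -480·t - 24 and substituting t = 2, we find s = -984.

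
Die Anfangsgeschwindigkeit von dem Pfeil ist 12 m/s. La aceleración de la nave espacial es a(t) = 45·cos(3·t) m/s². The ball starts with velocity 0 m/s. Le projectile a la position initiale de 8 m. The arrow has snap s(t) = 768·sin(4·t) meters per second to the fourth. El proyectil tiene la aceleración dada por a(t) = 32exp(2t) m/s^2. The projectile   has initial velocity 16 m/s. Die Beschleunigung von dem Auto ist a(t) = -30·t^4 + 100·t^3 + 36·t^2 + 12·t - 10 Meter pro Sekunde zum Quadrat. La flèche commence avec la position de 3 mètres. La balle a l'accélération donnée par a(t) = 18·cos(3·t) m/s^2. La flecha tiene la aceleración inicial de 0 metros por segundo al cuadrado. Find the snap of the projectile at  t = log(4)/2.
We must differentiate our acceleration equation a(t) = 32·exp(2·t) 2 times. Taking d/dt of a(t), we find j(t) = 64·exp(2·t). The derivative of jerk gives snap: s(t) = 128·exp(2·t). Using s(t) = 128·exp(2·t) and substituting t = log(4)/2, we find s = 512.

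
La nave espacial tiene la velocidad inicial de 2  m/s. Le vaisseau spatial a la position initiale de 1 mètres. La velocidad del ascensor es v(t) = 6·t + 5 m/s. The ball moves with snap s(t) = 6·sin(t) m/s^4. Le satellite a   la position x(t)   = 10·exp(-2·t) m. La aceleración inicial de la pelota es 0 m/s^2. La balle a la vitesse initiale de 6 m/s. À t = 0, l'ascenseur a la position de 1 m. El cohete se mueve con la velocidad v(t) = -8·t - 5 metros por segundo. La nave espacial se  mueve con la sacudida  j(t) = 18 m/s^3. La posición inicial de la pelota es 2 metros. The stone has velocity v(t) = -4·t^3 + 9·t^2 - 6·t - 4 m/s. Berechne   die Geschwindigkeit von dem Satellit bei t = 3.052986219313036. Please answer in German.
Um dies zu lösen, müssen wir 1 Ableitung unserer Gleichung für die Position x(t) = 10·exp(-2·t) nehmen. Durch Ableiten von der Position erhalten wir die Geschwindigkeit: v(t) = -20·exp(-2·t). Mit v(t) = -20·exp(-2·t) und Einsetzen von t = 3.052986219313036, finden wir v = -0.0445902450347925.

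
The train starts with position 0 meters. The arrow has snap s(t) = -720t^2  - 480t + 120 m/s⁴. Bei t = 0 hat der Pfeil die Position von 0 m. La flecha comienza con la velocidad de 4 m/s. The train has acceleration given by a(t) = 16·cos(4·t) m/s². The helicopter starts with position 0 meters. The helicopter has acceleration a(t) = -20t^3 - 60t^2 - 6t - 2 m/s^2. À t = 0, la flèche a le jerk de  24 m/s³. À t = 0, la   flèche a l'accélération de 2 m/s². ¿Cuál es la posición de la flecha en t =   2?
Necesitamos integrar nuestra ecuación del snap s(t) = -720·t^2 - 480·t + 120 4 veces. La integral del snap es la sacudida. Usando j(0) = 24, obtenemos j(t) = -240·t^3 - 240·t^2 + 120·t + 24. La antiderivada de la sacudida es la aceleración. Usando a(0) = 2, obtenemos a(t) = -60·t^4 - 80·t^3 + 60·t^2 + 24·t + 2. Integrando la aceleración y usando la condición inicial v(0) = 4, obtenemos v(t) = -12·t^5 - 20·t^4 + 20·t^3 + 12·t^2 + 2·t + 4. La integral de la velocidad, con x(0) = 0, da la posición: x(t) = -2·t^6 - 4·t^5 + 5·t^4 + 4·t^3 + t^2 + 4·t. Tenemos la posición x(t) = -2·t^6 - 4·t^5 + 5·t^4 + 4·t^3 + t^2 + 4·t. Sustituyendo t = 2: x(2) = -132.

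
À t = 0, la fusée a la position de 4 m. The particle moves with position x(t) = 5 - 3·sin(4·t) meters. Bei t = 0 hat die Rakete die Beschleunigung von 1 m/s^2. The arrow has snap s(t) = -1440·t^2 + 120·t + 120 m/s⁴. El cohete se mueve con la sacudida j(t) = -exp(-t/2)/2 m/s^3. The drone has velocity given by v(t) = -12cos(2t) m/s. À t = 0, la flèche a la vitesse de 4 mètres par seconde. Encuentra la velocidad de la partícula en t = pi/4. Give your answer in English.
We must differentiate our position equation x(t) = 5 - 3·sin(4·t) 1 time. Taking d/dt of x(t), we find v(t) = -12·cos(4·t). We have velocity v(t) = -12·cos(4·t). Substituting t = pi/4: v(pi/4) = 12.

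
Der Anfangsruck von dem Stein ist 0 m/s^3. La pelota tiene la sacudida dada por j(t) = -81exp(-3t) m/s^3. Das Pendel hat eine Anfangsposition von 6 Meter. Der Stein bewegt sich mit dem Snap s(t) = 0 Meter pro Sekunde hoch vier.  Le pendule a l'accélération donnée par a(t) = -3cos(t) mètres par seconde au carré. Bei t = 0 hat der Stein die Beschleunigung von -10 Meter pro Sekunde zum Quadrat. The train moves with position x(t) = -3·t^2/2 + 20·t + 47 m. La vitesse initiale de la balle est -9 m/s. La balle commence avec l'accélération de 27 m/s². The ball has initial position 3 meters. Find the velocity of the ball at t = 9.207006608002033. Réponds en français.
En partant du jerk j(t) = -81·exp(-3·t), nous prenons 2 primitives. L'intégrale du jerk, avec a(0) = 27, donne l'accélération: a(t) = 27·exp(-3·t). En prenant ∫a(t)dt et en appliquant v(0) = -9, nous trouvons v(t) = -9·exp(-3·t). En utilisant v(t) = -9·exp(-3·t) et en substituant t = 9.207006608002033, nous trouvons v = -9.09046324792348E-12.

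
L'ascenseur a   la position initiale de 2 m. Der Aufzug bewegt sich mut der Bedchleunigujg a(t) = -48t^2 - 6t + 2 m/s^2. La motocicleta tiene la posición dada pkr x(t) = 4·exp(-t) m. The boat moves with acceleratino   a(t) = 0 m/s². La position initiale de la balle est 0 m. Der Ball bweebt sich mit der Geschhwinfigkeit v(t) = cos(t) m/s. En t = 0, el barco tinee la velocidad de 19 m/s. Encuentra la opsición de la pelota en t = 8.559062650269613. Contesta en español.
Partiendo de la velocidad v(t) = cos(t), tomamos 1 integral. Integrando la velocidad y usando la condición inicial x(0) = 0, obtenemos x(t) = sin(t). Tenemos la posición x(t) = sin(t). Sustituyendo t = 8.559062650269613: x(8.559062650269613) = 0.761559047962659.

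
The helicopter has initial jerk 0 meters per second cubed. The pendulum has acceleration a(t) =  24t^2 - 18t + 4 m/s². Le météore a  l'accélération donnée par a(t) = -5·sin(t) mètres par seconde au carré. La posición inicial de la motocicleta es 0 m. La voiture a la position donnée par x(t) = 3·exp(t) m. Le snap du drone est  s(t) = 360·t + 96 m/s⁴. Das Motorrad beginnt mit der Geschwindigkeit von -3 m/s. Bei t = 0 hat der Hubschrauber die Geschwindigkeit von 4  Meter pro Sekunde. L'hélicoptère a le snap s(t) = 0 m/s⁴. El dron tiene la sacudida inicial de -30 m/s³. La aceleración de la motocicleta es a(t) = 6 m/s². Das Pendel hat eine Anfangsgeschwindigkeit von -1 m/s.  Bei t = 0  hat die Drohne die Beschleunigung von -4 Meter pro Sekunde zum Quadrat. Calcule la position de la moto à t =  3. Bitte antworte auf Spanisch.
Partiendo de la aceleración a(t) = 6, tomamos 2 antiderivadas. Integrando la aceleración y usando la condición inicial v(0) = -3, obtenemos v(t) = 6·t - 3. Integrando la velocidad y usando la condición inicial x(0) = 0, obtenemos x(t) = 3·t^2 - 3·t. De la ecuación de la posición x(t) = 3·t^2 - 3·t, sustituimos t = 3 para obtener x = 18.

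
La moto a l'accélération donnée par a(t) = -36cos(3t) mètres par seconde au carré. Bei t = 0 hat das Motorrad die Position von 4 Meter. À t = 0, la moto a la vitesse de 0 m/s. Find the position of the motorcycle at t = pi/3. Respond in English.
Starting from acceleration a(t) = -36·cos(3·t), we take 2 antiderivatives. Integrating acceleration and using the initial condition v(0) = 0, we get v(t) = -12·sin(3·t). Taking ∫v(t)dt and applying x(0) = 4, we find x(t) = 4·cos(3·t). Using x(t) = 4·cos(3·t) and substituting t = pi/3, we find x = -4.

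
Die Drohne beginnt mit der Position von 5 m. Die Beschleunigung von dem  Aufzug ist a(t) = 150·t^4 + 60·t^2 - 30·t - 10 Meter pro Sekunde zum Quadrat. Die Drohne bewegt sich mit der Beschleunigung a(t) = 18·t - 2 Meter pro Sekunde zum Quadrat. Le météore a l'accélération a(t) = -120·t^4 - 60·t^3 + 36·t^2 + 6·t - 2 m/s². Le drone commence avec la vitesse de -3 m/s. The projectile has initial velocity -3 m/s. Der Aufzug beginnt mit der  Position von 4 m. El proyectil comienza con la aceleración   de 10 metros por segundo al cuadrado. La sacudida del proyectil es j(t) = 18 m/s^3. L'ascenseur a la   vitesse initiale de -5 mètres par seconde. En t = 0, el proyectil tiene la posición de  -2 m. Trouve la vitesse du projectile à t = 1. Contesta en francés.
Pour résoudre ceci, nous devons prendre 2 primitives de notre équation du jerk j(t) = 18. L'intégrale du jerk est l'accélération. En utilisant a(0) = 10, nous obtenons a(t) = 18·t + 10. En prenant ∫a(t)dt et en appliquant v(0) = -3, nous trouvons v(t) = 9·t^2 + 10·t - 3. En utilisant v(t) = 9·t^2 + 10·t - 3 et en substituant t = 1, nous trouvons v = 16.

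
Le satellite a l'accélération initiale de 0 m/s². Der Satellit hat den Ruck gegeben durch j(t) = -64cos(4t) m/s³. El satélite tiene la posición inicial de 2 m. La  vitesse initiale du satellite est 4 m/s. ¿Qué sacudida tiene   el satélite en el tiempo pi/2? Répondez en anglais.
From the given jerk equation j(t) = -64·cos(4·t), we substitute t = pi/2 to get j = -64.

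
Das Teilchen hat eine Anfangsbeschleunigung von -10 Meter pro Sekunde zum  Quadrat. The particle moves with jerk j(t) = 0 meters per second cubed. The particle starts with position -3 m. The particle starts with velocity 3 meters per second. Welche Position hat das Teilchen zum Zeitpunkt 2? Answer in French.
En partant du jerk j(t) = 0, nous prenons 3 primitives. La primitive du jerk, avec a(0) = -10, donne l'accélération: a(t) = -10. La primitive de l'accélération, avec v(0) = 3, donne la vitesse: v(t) = 3 - 10·t. En intégrant la vitesse et en utilisant la condition initiale x(0) = -3, nous obtenons x(t) = -5·t^2 + 3·t - 3. En utilisant x(t) = -5·t^2 + 3·t - 3 et en substituant t = 2, nous trouvons x = -17.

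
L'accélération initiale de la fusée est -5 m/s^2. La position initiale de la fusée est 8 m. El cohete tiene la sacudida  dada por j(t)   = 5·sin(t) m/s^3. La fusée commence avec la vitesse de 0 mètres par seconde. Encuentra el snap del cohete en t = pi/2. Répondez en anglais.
We must differentiate our jerk equation j(t) = 5·sin(t) 1 time. Differentiating jerk, we get snap: s(t) = 5·cos(t). We have snap s(t) = 5·cos(t). Substituting t = pi/2: s(pi/2) = 0.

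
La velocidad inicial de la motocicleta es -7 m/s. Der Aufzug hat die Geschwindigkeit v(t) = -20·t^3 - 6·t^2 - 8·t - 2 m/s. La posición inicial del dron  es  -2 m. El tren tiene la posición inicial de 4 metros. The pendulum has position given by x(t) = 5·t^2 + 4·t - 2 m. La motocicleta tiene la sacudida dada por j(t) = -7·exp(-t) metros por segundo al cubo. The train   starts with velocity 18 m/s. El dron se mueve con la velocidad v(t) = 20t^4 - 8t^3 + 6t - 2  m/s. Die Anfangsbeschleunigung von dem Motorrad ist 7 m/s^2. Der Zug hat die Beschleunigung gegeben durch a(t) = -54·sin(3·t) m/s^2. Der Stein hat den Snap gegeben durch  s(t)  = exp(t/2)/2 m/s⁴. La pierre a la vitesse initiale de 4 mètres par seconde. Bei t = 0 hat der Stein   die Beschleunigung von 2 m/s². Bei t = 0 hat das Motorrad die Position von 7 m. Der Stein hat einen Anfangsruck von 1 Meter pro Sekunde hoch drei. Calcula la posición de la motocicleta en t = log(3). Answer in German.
Wir müssen das Integral unserer Gleichung für den Ruck j(t) = -7·exp(-t) 3-mal finden. Mit ∫j(t)dt und Anwendung von a(0) = 7, finden wir a(t) = 7·exp(-t). Das Integral von der Beschleunigung, mit v(0) = -7, ergibt die Geschwindigkeit: v(t) = -7·exp(-t). Mit ∫v(t)dt und Anwendung von x(0) = 7, finden wir x(t) = 7·exp(-t). Mit x(t) = 7·exp(-t) und Einsetzen von t = log(3), finden wir x = 7/3.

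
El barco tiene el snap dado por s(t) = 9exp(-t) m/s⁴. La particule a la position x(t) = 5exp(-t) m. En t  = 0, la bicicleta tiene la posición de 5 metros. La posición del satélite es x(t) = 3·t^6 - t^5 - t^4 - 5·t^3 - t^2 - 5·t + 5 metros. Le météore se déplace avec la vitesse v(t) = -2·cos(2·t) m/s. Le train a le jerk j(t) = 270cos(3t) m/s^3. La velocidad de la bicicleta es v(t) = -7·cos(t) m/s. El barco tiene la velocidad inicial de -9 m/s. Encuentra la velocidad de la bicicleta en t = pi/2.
Usando v(t) = -7·cos(t) y sustituyendo t = pi/2, encontramos v = 0.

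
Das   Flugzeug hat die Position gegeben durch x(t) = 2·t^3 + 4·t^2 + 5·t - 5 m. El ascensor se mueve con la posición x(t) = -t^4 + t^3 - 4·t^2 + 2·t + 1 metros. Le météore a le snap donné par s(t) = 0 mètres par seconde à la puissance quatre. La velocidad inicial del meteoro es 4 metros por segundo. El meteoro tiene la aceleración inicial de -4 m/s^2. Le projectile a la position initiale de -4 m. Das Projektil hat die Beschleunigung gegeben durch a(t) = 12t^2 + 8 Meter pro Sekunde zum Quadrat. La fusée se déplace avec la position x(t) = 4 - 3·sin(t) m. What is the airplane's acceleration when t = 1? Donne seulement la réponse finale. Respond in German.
a(1) = 20.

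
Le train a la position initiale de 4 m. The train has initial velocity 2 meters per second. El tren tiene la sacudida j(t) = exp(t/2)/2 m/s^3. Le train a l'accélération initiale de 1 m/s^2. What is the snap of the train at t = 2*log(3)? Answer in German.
Wir müssen unsere Gleichung für den Ruck j(t) = exp(t/2)/2 1-mal ableiten. Durch Ableiten von dem Ruck erhalten wir den Snap: s(t) = exp(t/2)/4. Aus der Gleichung für den Snap s(t) = exp(t/2)/4, setzen wir t = 2*log(3) ein und erhalten s = 3/4.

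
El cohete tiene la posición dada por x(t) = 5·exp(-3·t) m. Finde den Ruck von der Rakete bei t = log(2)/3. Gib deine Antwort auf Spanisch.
Debemos derivar nuestra ecuación de la posición x(t) = 5·exp(-3·t) 3 veces. Tomando d/dt de x(t), encontramos v(t) = -15·exp(-3·t). Derivando la velocidad, obtenemos la aceleración: a(t) = 45·exp(-3·t). Tomando d/dt de a(t), encontramos j(t) = -135·exp(-3·t). Tenemos la sacudida j(t) = -135·exp(-3·t). Sustituyendo t = log(2)/3: j(log(2)/3) = -135/2.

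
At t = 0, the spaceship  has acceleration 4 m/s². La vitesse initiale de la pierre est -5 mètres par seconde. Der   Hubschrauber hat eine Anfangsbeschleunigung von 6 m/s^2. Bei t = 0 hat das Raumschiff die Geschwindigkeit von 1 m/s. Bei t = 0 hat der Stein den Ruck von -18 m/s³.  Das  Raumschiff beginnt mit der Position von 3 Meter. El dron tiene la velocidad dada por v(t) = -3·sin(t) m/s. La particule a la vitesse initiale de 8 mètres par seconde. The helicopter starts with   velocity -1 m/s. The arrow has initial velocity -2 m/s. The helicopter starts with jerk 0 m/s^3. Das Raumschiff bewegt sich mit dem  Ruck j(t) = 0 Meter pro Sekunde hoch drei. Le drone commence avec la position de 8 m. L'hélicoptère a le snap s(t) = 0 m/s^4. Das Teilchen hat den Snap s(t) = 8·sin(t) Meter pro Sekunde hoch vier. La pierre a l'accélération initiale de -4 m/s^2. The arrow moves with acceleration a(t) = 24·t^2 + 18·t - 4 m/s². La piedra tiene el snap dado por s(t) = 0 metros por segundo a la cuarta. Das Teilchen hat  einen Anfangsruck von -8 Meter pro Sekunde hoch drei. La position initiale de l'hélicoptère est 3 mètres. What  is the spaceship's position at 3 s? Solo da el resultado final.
The answer is 24.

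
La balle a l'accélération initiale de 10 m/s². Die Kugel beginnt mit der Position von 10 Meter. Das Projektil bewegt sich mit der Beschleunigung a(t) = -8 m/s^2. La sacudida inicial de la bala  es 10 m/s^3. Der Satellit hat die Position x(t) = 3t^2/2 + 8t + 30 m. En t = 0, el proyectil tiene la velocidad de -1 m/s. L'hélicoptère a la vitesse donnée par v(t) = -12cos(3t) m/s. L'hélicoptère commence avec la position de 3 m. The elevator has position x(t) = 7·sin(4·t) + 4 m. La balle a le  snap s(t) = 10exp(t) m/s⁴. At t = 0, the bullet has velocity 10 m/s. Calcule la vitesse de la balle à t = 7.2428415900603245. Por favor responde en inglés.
To solve this, we need to take 3 integrals of our snap equation s(t) = 10·exp(t). The integral of snap is jerk. Using j(0) = 10, we get j(t) = 10·exp(t). Integrating jerk and using the initial condition a(0) = 10, we get a(t) = 10·exp(t). Taking ∫a(t)dt and applying v(0) = 10, we find v(t) = 10·exp(t). Using v(t) = 10·exp(t) and substituting t = 7.2428415900603245, we find v = 13980.6104817156.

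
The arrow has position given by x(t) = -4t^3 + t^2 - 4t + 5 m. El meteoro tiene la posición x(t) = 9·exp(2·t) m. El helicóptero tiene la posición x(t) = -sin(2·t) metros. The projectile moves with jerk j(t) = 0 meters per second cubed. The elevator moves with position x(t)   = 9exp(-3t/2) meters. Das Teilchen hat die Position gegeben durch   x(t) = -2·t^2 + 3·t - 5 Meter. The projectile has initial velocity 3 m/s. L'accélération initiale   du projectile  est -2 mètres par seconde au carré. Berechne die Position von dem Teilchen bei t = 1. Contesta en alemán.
Wir haben die Position x(t) = -2·t^2 + 3·t - 5. Durch Einsetzen von t = 1: x(1) = -4.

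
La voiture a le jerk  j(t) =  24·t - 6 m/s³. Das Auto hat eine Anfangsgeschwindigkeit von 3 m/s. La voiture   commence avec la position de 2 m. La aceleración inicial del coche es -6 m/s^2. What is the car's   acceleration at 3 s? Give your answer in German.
Wir müssen das Integral unserer Gleichung für den Ruck j(t) = 24·t - 6 1-mal finden. Durch Integration von dem Ruck und Verwendung der Anfangsbedingung a(0) = -6, erhalten wir a(t) = 12·t^2 - 6·t - 6. Aus der Gleichung für die Beschleunigung a(t) = 12·t^2 - 6·t - 6, setzen wir t = 3 ein und erhalten a = 84.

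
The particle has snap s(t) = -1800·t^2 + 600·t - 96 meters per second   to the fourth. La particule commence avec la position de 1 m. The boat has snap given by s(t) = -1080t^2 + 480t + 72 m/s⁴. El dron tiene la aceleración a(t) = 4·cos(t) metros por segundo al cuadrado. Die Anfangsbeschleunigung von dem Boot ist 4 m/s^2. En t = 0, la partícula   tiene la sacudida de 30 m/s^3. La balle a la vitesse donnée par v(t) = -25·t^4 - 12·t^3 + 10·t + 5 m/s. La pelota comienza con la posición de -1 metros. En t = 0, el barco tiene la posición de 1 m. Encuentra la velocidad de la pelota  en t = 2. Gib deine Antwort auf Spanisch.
Usando v(t) = -25·t^4 - 12·t^3 + 10·t + 5 y sustituyendo t = 2, encontramos v = -471.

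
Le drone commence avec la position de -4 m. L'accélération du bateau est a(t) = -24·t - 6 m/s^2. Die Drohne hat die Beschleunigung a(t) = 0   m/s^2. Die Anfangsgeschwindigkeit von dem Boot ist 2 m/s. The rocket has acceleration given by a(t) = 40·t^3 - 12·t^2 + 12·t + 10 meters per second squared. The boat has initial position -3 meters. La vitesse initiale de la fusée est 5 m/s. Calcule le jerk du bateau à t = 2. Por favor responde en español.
Debemos derivar nuestra ecuación de la aceleración a(t) = -24·t - 6 1 vez. La derivada de la aceleración da la sacudida: j(t) = -24. De la ecuación de la sacudida j(t) = -24, sustituimos t = 2 para obtener j = -24.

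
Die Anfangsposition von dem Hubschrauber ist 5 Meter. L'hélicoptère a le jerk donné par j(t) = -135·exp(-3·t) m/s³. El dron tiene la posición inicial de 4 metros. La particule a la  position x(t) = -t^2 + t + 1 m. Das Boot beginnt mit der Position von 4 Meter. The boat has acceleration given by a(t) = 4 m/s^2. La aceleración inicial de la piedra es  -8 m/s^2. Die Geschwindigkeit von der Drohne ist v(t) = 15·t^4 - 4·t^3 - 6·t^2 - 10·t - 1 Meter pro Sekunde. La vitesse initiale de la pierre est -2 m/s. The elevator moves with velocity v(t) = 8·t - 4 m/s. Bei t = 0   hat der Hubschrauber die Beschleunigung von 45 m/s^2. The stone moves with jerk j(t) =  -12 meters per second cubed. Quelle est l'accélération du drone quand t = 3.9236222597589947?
En partant de la vitesse v(t) = 15·t^4 - 4·t^3 - 6·t^2 - 10·t - 1, nous prenons 1 dérivée. En prenant d/dt de v(t), nous trouvons a(t) = 60·t^3 - 12·t^2 - 12·t - 10. En utilisant a(t) = 60·t^3 - 12·t^2 - 12·t - 10 et en substituant t = 3.9236222597589947, nous trouvons a = 3382.38433072442.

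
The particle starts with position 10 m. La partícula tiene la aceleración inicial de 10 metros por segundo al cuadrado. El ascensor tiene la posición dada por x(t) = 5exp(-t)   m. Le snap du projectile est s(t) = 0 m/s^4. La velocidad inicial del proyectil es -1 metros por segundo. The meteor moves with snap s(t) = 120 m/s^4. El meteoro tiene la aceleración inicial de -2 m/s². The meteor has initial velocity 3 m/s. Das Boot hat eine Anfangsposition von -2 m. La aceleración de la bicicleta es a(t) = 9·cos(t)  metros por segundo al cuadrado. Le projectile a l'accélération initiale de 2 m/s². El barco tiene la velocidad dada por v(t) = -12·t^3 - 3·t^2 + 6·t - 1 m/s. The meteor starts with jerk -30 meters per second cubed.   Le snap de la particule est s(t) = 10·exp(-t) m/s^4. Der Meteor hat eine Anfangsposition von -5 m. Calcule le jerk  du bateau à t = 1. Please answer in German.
Um dies zu lösen, müssen wir 2 Ableitungen unserer Gleichung für die Geschwindigkeit v(t) = -12·t^3 - 3·t^2 + 6·t - 1 nehmen. Die Ableitung von der Geschwindigkeit ergibt die Beschleunigung: a(t) = -36·t^2 - 6·t + 6. Mit d/dt von a(t) finden wir j(t) = -72·t - 6. Mit j(t) = -72·t - 6 und Einsetzen von t = 1, finden wir j = -78.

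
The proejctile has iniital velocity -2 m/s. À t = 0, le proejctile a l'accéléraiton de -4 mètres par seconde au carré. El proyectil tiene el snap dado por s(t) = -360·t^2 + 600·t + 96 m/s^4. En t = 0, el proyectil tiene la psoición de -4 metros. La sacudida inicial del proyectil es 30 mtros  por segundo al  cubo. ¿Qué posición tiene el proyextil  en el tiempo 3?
Partiendo del snap s(t) = -360·t^2 + 600·t + 96, tomamos 4 integrales. La antiderivada del snap, con j(0) = 30, da la sacudida: j(t) = -120·t^3 + 300·t^2 + 96·t + 30. La integral de la sacudida, con a(0) = -4, da la aceleración: a(t) = -30·t^4 + 100·t^3 + 48·t^2 + 30·t - 4. Tomando ∫a(t)dt y aplicando v(0) = -2, encontramos v(t) = -6·t^5 + 25·t^4 + 16·t^3 + 15·t^2 - 4·t - 2. La integral de la velocidad es la posición. Usando x(0) = -4, obtenemos x(t) = -t^6 + 5·t^5 + 4·t^4 + 5·t^3 - 2·t^2 - 2·t - 4. Tenemos la posición x(t) = -t^6 + 5·t^5 + 4·t^4 + 5·t^3 - 2·t^2 - 2·t - 4. Sustituyendo t = 3: x(3) = 917.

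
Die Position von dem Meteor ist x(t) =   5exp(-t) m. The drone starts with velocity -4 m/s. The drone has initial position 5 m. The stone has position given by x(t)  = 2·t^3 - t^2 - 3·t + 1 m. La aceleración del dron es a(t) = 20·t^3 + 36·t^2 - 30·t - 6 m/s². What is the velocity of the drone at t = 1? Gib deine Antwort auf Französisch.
Nous devons intégrer notre équation de l'accélération a(t) = 20·t^3 + 36·t^2 - 30·t - 6 1 fois. La primitive de l'accélération, avec v(0) = -4, donne la vitesse: v(t) = 5·t^4 + 12·t^3 - 15·t^2 - 6·t - 4. De l'équation de la vitesse v(t) = 5·t^4 + 12·t^3 - 15·t^2 - 6·t - 4, nous substituons t = 1 pour obtenir v = -8.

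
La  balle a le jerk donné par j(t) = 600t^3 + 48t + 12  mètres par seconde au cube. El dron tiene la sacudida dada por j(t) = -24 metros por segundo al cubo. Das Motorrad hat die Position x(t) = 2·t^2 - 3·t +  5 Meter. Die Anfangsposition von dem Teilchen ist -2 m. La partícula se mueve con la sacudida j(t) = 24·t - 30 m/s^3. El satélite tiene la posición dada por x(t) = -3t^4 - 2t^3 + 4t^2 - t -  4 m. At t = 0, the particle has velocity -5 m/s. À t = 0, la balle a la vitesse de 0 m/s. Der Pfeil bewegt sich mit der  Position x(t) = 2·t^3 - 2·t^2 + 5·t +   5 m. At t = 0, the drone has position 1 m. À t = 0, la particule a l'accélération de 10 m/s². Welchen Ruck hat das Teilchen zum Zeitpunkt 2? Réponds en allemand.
Aus der Gleichung für den Ruck j(t) = 24·t - 30, setzen wir t = 2 ein und erhalten j = 18.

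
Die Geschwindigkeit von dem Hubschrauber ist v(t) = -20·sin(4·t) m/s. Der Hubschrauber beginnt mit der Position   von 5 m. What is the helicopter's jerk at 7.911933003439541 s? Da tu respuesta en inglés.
We must differentiate our velocity equation v(t) = -20·sin(4·t) 2 times. Taking d/dt of v(t), we find a(t) = -80·cos(4·t). Taking d/dt of a(t), we find j(t) = 320·sin(4·t). Using j(t) = 320·sin(4·t) and substituting t = 7.911933003439541, we find j = 73.5152269199211.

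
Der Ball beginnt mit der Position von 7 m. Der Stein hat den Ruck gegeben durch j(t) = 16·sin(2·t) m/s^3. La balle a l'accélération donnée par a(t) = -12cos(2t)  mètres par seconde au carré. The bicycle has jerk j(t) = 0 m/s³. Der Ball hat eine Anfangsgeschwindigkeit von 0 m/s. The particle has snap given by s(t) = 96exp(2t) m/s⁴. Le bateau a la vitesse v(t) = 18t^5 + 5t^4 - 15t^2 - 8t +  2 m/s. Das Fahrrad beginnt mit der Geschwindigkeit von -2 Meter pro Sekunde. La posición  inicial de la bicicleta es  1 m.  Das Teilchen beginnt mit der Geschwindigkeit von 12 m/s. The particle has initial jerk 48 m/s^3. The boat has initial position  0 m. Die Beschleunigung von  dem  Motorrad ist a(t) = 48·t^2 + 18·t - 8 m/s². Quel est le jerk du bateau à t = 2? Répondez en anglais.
We must differentiate our velocity equation v(t) = 18·t^5 + 5·t^4 - 15·t^2 - 8·t + 2 2 times. The derivative of velocity gives acceleration: a(t) = 90·t^4 + 20·t^3 - 30·t - 8. The derivative of acceleration gives jerk: j(t) = 360·t^3 + 60·t^2 - 30. Using j(t) = 360·t^3 + 60·t^2 - 30 and substituting t = 2, we find j = 3090.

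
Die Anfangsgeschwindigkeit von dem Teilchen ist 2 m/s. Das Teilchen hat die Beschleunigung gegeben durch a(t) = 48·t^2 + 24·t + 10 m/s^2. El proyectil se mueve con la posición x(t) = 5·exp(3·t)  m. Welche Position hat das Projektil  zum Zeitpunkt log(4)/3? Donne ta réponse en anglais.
From the given position equation x(t) = 5·exp(3·t), we substitute t = log(4)/3 to get x = 20.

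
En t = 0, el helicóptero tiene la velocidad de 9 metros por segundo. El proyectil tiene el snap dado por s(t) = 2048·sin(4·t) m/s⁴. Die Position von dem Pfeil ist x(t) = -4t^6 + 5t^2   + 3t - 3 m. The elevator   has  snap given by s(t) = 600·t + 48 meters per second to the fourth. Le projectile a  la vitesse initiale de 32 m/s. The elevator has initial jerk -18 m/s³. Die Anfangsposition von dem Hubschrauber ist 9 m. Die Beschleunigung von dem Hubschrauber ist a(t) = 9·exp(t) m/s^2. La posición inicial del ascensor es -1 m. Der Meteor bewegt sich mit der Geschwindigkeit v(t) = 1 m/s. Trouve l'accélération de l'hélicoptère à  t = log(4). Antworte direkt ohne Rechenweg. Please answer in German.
Die Antwort ist 36.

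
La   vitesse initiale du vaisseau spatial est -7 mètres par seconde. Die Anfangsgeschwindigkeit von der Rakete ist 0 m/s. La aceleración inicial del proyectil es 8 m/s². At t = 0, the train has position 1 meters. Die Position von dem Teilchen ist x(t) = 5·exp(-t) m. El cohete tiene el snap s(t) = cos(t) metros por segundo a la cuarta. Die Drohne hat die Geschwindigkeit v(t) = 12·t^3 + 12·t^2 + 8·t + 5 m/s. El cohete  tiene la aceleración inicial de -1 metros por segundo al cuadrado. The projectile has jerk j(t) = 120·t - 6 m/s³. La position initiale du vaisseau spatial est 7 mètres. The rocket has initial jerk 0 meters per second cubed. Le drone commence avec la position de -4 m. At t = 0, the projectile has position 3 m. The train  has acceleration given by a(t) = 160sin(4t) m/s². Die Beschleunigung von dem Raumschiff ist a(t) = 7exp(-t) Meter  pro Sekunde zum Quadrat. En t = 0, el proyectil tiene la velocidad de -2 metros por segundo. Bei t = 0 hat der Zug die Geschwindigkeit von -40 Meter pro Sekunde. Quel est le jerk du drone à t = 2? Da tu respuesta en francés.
En partant de la vitesse v(t) = 12·t^3 + 12·t^2 + 8·t + 5, nous prenons 2 dérivées. En prenant d/dt de v(t), nous trouvons a(t) = 36·t^2 + 24·t + 8. En prenant d/dt de a(t), nous trouvons j(t) = 72·t + 24. De l'équation du jerk j(t) = 72·t + 24, nous substituons t = 2 pour obtenir j = 168.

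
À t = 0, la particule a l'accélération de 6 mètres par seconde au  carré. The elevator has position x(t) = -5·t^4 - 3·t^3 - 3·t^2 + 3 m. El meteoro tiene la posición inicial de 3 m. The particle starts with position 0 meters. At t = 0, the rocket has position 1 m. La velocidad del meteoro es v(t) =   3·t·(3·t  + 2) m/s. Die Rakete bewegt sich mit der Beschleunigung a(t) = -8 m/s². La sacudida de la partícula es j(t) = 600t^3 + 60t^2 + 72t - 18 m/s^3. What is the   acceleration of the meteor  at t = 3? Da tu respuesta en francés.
Pour résoudre ceci, nous devons prendre 1 dérivée de notre équation de la vitesse v(t) = 3·t·(3·t + 2). En prenant d/dt de v(t), nous trouvons a(t) = 18·t + 6. Nous avons l'accélération a(t) = 18·t + 6. En substituant t = 3: a(3) = 60.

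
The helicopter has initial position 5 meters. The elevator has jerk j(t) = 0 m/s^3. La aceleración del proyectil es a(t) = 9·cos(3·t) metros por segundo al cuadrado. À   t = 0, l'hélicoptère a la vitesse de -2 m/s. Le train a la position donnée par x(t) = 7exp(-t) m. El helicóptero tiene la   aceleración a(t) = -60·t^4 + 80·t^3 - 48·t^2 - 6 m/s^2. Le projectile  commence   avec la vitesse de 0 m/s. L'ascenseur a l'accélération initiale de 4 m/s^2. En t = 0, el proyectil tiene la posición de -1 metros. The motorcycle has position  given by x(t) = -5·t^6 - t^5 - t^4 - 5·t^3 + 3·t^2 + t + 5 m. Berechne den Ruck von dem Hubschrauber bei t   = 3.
Um dies zu lösen, müssen wir 1 Ableitung unserer Gleichung für die Beschleunigung a(t) = -60·t^4 + 80·t^3 - 48·t^2 - 6 nehmen. Mit d/dt von a(t) finden wir j(t) = -240·t^3 + 240·t^2 - 96·t. Aus der Gleichung für den Ruck j(t) = -240·t^3 + 240·t^2 - 96·t, setzen wir t = 3 ein und erhalten j = -4608.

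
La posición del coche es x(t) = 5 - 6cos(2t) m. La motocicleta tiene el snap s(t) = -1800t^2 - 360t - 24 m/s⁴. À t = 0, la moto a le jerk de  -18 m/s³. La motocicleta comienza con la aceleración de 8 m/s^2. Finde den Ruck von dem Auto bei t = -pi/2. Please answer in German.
Ausgehend von der Position x(t) = 5 - 6·cos(2·t), nehmen wir 3 Ableitungen. Durch Ableiten von der Position erhalten wir die Geschwindigkeit: v(t) = 12·sin(2·t). Die Ableitung von der Geschwindigkeit ergibt die Beschleunigung: a(t) = 24·cos(2·t). Die Ableitung von der Beschleunigung ergibt den Ruck: j(t) = -48·sin(2·t). Aus der Gleichung für den Ruck j(t) = -48·sin(2·t), setzen wir t = -pi/2 ein und erhalten j = 0.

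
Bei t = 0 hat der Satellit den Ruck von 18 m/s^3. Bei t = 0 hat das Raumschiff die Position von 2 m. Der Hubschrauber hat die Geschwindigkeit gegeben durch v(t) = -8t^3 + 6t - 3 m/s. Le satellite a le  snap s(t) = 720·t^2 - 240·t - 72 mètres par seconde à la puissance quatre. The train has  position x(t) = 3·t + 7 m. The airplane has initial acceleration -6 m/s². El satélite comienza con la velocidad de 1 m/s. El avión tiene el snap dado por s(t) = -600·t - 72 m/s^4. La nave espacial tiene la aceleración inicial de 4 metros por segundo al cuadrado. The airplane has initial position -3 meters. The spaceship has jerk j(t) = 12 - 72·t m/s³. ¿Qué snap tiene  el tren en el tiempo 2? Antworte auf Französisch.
Nous devons dériver notre équation de la position x(t) = 3·t + 7 4 fois. En dérivant la position, nous obtenons la vitesse: v(t) = 3. La dérivée de la vitesse donne l'accélération: a(t) = 0. La dérivée de l'accélération donne le jerk: j(t) = 0. La dérivée du jerk donne le snap: s(t) = 0. De l'équation du snap s(t) = 0, nous substituons t = 2 pour obtenir s = 0.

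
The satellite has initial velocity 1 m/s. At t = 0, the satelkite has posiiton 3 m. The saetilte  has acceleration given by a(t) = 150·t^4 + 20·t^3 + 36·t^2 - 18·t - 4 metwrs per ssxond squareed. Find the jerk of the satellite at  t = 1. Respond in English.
Starting from acceleration a(t) = 150·t^4 + 20·t^3 + 36·t^2 - 18·t - 4, we take 1 derivative. The derivative of acceleration gives jerk: j(t) = 600·t^3 + 60·t^2 + 72·t - 18. We have jerk j(t) = 600·t^3 + 60·t^2 + 72·t - 18. Substituting t = 1: j(1) = 714.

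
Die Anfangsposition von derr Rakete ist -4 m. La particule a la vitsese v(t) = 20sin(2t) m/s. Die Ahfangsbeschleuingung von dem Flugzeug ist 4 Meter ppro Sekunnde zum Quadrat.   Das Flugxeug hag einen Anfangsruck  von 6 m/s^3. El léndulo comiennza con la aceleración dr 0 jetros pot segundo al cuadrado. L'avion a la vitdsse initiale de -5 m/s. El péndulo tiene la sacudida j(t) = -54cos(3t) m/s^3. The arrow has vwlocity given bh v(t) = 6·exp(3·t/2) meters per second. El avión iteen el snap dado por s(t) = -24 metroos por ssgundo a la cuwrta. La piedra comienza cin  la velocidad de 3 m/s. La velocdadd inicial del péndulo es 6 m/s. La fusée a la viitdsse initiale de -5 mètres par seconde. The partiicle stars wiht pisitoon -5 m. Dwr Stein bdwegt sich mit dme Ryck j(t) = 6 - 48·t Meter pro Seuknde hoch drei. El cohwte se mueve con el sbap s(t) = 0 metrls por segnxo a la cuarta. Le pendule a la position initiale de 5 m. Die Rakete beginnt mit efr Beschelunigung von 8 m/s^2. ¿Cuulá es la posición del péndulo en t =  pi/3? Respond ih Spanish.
Partiendo de la sacudida j(t) = -54·cos(3·t), tomamos 3 antiderivadas. Tomando ∫j(t)dt y aplicando a(0) = 0, encontramos a(t) = -18·sin(3·t). Integrando la aceleración y usando la condición inicial v(0) = 6, obtenemos v(t) = 6·cos(3·t). Tomando ∫v(t)dt y aplicando x(0) = 5, encontramos x(t) = 2·sin(3·t) + 5. Tenemos la posición x(t) = 2·sin(3·t) + 5. Sustituyendo t = pi/3: x(pi/3) = 5.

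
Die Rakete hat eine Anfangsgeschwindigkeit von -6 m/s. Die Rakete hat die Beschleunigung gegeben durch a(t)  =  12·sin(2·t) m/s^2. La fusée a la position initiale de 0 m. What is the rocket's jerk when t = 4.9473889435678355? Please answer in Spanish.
Debemos derivar nuestra ecuación de la aceleración a(t) = 12·sin(2·t) 1 vez. Derivando la aceleración, obtenemos la sacudida: j(t) = 24·cos(2·t). Usando j(t) = 24·cos(2·t) y sustituyendo t = 4.9473889435678355, encontramos j = -21.3976397170326.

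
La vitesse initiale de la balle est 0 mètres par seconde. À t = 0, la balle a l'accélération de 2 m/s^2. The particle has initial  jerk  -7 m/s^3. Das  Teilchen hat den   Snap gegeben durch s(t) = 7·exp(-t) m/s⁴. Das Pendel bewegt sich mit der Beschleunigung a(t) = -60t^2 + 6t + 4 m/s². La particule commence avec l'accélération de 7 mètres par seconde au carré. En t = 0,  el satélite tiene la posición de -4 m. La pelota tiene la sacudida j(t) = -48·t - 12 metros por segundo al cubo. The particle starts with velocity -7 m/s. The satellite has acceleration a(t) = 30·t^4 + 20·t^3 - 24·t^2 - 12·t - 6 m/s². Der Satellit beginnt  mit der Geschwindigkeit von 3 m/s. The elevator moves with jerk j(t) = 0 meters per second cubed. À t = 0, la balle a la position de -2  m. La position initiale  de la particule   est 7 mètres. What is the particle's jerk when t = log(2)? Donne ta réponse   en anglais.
Starting from snap s(t) = 7·exp(-t), we take 1 integral. Taking ∫s(t)dt and applying j(0) = -7, we find j(t) = -7·exp(-t). Using j(t) = -7·exp(-t) and substituting t = log(2), we find j = -7/2.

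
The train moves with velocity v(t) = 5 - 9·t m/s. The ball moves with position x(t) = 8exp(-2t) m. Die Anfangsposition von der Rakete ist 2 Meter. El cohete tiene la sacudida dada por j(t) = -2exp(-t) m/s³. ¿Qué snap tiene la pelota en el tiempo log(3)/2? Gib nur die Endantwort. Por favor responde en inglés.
At t = log(3)/2, s = 128/3.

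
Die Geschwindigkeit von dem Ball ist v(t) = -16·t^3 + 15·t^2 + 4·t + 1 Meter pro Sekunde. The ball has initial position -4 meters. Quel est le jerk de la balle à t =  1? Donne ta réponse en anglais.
Starting from velocity v(t) = -16·t^3 + 15·t^2 + 4·t + 1, we take 2 derivatives. The derivative of velocity gives acceleration: a(t) = -48·t^2 + 30·t + 4. The derivative of acceleration gives jerk: j(t) = 30 - 96·t. Using j(t) = 30 - 96·t and substituting t = 1, we find j = -66.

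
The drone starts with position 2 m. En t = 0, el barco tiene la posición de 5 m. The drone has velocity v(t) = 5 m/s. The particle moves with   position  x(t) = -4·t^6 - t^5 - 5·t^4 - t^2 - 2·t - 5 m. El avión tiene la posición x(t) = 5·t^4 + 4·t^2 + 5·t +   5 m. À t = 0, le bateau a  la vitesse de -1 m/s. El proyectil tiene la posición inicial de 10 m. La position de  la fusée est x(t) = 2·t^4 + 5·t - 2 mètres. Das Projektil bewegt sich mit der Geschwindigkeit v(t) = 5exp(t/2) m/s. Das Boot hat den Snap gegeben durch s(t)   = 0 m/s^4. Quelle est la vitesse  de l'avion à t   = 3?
Pour résoudre ceci, nous devons prendre 1 dérivée de notre équation de la position x(t) = 5·t^4 + 4·t^2 + 5·t + 5. La dérivée de la position donne la vitesse: v(t) = 20·t^3 + 8·t + 5. En utilisant v(t) = 20·t^3 + 8·t + 5 et en substituant t = 3, nous trouvons v = 569.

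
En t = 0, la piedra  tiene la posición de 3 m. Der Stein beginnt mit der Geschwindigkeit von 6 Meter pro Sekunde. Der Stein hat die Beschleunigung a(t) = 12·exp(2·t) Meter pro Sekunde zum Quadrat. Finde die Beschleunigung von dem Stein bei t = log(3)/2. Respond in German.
Wir haben die Beschleunigung a(t) = 12·exp(2·t). Durch Einsetzen von t = log(3)/2: a(log(3)/2) = 36.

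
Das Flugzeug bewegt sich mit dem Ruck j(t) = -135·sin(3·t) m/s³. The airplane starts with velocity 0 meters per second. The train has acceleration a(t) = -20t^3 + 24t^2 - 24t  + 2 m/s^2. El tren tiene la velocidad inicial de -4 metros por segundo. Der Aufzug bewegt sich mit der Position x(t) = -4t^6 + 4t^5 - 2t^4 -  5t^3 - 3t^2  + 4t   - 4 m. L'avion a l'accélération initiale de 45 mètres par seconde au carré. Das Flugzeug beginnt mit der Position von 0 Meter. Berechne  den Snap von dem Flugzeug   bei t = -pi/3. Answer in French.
En partant du jerk j(t) = -135·sin(3·t), nous prenons 1 dérivée. La dérivée du jerk donne le snap: s(t) = -405·cos(3·t). De l'équation du snap s(t) = -405·cos(3·t), nous substituons t = -pi/3 pour obtenir s = 405.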